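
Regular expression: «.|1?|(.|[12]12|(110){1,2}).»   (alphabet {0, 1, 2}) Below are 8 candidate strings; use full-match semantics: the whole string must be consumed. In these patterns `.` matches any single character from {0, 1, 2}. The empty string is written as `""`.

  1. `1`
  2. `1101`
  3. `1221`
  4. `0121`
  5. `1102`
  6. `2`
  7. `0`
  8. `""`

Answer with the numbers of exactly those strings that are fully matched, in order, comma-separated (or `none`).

1, 2, 5, 6, 7, 8

1. `1` → match
2. `1101` → match
3. `1221` → no match
4. `0121` → no match
5. `1102` → match
6. `2` → match
7. `0` → match
8. `""` → match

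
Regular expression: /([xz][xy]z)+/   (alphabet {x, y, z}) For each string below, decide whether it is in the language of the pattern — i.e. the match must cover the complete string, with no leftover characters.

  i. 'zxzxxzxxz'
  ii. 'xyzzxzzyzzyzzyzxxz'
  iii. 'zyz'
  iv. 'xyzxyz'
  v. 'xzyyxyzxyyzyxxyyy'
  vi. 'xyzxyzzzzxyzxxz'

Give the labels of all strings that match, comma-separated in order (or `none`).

i, ii, iii, iv

i → match
ii → match
iii → match
iv → match
v → no match — must end with 'z'
vi → no match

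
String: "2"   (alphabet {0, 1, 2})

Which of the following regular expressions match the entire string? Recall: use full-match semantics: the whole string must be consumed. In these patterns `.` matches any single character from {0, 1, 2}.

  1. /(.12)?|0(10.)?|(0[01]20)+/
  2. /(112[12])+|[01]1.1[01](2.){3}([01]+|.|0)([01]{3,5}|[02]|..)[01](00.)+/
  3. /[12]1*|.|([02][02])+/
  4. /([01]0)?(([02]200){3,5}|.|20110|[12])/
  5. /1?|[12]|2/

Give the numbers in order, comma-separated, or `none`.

3, 4, 5

1 → no match
2 → no match
3 → match
4 → match
5 → match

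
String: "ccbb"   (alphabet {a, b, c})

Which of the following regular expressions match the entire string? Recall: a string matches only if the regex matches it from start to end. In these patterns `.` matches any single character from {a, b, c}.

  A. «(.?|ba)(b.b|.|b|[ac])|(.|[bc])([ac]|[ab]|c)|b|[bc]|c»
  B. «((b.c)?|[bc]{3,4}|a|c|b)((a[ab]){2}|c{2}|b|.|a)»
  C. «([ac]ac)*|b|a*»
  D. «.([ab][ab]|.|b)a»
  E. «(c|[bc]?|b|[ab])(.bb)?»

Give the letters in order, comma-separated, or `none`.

A → no match
B → match
C → no match
D → no match — must end with "a"
E → match

B, E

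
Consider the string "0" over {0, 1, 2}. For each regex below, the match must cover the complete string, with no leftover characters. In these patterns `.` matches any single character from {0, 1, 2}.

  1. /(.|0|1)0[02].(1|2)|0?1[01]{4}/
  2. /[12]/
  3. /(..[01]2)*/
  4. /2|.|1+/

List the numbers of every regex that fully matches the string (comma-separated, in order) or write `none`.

4

1 → no match
2 → no match
3 → no match
4 → match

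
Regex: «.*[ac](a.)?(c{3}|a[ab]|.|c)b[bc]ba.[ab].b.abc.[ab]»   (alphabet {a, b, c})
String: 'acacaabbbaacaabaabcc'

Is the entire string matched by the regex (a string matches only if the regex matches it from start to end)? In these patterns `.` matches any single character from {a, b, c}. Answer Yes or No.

No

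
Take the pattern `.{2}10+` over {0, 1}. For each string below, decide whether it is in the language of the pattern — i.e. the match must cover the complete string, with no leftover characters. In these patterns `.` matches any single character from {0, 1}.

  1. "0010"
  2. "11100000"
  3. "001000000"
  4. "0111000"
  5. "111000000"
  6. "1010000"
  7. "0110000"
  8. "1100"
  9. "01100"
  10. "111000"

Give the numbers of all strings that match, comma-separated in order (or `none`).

1. "0010" → match
2. "11100000" → match
3. "001000000" → match
4. "0111000" → no match
5. "111000000" → match
6. "1010000" → match
7. "0110000" → match
8. "1100" → no match
9. "01100" → match
10. "111000" → match

1, 2, 3, 5, 6, 7, 9, 10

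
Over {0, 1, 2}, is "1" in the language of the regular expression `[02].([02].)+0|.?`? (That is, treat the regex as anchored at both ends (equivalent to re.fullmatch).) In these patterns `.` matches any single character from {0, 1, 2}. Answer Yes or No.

Yes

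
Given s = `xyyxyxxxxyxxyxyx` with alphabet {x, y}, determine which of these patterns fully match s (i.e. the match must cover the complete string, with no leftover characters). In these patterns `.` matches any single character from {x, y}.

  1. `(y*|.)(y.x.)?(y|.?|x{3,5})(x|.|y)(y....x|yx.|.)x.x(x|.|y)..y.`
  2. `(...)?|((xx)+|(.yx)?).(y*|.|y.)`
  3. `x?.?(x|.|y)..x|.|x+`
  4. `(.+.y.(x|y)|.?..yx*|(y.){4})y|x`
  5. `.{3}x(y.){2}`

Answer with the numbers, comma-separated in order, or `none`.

1

1 → match
2 → no match
3 → no match
4 → no match
5 → no match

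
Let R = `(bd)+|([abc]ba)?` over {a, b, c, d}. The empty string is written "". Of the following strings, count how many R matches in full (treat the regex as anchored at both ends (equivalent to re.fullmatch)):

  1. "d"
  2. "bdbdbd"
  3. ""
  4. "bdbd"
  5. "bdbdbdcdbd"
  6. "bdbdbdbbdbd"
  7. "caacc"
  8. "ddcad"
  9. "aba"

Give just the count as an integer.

1. "d" → no match
2. "bdbdbd" → match
3. "" → match
4. "bdbd" → match
5. "bdbdbdcdbd" → no match
6. "bdbdbdbbdbd" → no match
7. "caacc" → no match
8. "ddcad" → no match
9. "aba" → match
Total matched: 4

4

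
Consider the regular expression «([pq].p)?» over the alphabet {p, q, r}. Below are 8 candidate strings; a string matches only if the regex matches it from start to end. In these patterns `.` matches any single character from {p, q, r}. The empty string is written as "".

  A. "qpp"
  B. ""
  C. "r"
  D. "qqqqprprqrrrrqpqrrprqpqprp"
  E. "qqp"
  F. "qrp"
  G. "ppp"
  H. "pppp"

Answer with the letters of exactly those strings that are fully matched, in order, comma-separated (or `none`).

A → match
B → match
C → no match
D → no match
E → match
F → match
G → match
H → no match

A, B, E, F, G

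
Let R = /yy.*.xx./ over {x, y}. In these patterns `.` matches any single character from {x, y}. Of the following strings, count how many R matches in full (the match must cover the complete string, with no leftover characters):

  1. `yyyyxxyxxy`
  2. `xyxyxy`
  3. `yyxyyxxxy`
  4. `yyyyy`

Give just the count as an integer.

2

1. `yyyyxxyxxy` → match
2. `xyxyxy` → no match — must start with `yy`
3. `yyxyyxxxy` → match
4. `yyyyy` → no match
Total matched: 2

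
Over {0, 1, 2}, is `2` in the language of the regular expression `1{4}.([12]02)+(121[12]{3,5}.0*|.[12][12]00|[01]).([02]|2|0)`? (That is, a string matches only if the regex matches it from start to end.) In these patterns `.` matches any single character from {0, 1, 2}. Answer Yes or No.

No

Every match must start with `1`, but `2` does not.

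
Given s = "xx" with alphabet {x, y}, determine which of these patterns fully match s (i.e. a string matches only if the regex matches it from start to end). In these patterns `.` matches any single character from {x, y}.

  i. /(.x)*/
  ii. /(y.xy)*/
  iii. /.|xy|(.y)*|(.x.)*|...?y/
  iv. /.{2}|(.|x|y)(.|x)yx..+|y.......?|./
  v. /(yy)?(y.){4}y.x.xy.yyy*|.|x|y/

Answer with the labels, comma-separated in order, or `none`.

i, iv

i → match
ii → no match
iii → no match
iv → match
v → no match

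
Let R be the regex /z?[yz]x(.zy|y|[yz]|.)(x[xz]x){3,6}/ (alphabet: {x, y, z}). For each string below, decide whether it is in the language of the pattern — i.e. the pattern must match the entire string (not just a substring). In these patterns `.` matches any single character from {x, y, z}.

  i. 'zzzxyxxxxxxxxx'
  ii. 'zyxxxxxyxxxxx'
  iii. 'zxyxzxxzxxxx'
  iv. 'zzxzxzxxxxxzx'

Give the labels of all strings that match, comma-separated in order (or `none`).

iii, iv

i → no match
ii → no match
iii. 'zxyxzxxzxxxx' → match
iv → match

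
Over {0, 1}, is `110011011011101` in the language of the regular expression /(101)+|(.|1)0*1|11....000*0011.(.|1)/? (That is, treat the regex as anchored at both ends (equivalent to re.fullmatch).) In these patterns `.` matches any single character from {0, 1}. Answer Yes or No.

No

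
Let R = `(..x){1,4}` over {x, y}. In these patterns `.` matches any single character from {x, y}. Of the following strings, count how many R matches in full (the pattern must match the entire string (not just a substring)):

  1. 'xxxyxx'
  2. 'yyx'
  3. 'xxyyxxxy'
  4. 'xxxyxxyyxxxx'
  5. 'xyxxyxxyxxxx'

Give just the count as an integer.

1 → match
2 → match
3 → no match — must end with 'x'
4 → match
5 → match
Total matched: 4

4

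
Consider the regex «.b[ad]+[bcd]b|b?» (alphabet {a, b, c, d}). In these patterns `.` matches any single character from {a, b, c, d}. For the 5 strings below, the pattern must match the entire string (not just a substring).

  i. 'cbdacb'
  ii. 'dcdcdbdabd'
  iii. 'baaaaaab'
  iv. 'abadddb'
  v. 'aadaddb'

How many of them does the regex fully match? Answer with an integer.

i. 'cbdacb' → match
ii. 'dcdcdbdabd' → no match
iii. 'baaaaaab' → no match
iv. 'abadddb' → match
v. 'aadaddb' → no match
Total matched: 2

2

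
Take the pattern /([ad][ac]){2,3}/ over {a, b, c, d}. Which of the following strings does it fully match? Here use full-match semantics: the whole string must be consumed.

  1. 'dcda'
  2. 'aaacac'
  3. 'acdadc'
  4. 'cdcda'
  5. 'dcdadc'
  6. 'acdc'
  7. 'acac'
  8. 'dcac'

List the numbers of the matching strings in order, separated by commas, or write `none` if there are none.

1, 2, 3, 5, 6, 7, 8

1 → match
2 → match
3 → match
4 → no match
5 → match
6 → match
7 → match
8 → match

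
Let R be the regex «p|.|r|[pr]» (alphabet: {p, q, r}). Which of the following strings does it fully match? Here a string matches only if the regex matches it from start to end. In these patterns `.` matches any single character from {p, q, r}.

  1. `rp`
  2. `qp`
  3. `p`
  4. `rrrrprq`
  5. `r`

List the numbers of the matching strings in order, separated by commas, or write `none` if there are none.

1 → no match
2 → no match
3 → match
4 → no match
5 → match

3, 5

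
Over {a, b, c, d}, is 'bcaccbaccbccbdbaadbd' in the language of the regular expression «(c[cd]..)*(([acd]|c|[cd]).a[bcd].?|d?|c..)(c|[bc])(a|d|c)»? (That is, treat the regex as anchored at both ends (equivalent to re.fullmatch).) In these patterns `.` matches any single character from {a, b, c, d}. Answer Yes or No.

No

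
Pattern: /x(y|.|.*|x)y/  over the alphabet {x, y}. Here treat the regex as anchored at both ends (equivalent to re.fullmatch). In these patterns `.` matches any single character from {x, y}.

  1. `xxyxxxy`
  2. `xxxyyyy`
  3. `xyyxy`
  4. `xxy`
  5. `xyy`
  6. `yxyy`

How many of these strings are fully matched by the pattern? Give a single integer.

5

1 → match
2 → match
3 → match
4 → match
5 → match
6 → no match — must start with `x`
Total matched: 5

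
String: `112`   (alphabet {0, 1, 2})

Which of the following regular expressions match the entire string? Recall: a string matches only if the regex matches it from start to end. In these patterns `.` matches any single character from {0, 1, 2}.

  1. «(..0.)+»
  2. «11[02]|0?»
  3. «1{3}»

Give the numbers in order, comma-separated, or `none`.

2

1 → no match
2 → match
3 → no match — must end with `1`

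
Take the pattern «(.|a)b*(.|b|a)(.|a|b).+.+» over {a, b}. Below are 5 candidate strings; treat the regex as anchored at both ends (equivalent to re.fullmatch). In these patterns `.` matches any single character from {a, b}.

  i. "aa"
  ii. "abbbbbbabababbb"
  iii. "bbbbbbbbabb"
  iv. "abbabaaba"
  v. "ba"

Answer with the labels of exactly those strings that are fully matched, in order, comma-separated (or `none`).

ii, iii, iv

i → no match
ii → match
iii → match
iv → match
v → no match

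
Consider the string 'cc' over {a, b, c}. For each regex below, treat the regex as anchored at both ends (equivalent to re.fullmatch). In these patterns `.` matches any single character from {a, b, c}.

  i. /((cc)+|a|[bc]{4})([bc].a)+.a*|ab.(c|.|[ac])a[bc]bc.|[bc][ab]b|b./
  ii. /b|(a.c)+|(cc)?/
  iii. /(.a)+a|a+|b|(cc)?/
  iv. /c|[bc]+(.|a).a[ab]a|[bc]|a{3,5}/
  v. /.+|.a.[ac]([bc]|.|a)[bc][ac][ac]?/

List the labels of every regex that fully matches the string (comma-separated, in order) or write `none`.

i → no match
ii → match
iii → match
iv → no match
v → match

ii, iii, v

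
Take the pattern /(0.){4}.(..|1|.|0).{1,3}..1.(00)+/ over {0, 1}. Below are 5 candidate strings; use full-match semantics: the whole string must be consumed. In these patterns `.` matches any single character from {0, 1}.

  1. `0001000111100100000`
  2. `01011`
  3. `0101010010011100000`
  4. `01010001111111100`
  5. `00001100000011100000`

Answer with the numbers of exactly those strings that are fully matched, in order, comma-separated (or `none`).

1, 3, 4

1 → match
2 → no match — must end with `00`
3 → match
4 → match
5 → no match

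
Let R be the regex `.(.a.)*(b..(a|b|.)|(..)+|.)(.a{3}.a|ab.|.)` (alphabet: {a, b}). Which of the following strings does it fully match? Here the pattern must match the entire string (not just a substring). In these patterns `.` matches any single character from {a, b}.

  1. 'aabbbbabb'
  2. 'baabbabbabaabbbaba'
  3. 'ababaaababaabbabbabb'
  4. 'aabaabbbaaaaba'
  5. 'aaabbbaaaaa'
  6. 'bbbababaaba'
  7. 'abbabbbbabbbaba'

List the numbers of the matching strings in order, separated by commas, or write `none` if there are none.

2, 3, 4, 5

1 → no match
2 → match
3 → match
4 → match
5 → match
6 → no match
7 → no match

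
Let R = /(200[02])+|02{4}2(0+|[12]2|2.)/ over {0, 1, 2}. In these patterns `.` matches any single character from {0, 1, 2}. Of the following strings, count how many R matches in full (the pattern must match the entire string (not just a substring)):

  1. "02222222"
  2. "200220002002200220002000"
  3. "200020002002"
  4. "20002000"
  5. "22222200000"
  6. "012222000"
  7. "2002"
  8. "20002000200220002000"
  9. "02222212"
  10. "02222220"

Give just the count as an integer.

8

1 → match
2 → match
3 → match
4 → match
5 → no match
6 → no match
7 → match
8 → match
9 → match
10 → match
Total matched: 8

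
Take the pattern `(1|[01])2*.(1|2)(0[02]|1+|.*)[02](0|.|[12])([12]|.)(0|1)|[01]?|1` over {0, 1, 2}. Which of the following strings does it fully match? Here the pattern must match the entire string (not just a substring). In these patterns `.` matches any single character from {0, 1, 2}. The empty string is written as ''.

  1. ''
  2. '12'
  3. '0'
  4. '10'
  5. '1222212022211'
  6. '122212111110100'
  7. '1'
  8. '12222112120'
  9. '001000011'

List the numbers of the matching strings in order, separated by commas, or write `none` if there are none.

1. '' → match
2. '12' → no match
3. '0' → match
4. '10' → no match
5 → match
6 → match
7. '1' → match
8. '12222112120' → match
9. '001000011' → match

1, 3, 5, 6, 7, 8, 9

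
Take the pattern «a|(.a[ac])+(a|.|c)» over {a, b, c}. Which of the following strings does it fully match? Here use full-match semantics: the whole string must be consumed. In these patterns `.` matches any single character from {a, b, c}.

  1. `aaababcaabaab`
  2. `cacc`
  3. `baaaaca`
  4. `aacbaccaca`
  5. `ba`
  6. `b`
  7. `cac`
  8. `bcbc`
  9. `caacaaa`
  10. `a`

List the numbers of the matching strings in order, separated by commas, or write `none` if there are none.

1 → no match
2. `cacc` → match
3. `baaaaca` → match
4. `aacbaccaca` → match
5. `ba` → no match
6. `b` → no match
7. `cac` → no match
8. `bcbc` → no match
9. `caacaaa` → match
10. `a` → match

2, 3, 4, 9, 10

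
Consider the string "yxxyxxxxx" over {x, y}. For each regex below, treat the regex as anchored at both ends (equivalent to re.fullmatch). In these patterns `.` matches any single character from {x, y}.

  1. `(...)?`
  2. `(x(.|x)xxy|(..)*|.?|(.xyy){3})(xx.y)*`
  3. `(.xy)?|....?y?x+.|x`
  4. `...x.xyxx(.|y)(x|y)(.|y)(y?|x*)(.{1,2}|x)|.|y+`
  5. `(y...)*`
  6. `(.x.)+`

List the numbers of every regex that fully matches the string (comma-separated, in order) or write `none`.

1 → no match
2 → no match
3 → match
4 → no match
5 → no match
6 → match

3, 6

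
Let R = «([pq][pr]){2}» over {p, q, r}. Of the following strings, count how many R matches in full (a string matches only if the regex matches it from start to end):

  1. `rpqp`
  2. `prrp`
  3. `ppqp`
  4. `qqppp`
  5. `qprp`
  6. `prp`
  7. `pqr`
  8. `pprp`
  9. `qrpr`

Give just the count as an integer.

2

1 → no match
2 → no match
3 → match
4 → no match
5 → no match
6 → no match
7 → no match
8 → no match
9 → match
Total matched: 2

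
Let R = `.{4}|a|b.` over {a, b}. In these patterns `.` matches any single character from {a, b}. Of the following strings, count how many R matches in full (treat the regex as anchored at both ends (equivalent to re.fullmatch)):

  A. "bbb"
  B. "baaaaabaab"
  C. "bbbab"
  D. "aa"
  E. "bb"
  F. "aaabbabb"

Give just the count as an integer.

1

A. "bbb" → no match
B. "baaaaabaab" → no match
C. "bbbab" → no match
D. "aa" → no match
E. "bb" → match
F. "aaabbabb" → no match
Total matched: 1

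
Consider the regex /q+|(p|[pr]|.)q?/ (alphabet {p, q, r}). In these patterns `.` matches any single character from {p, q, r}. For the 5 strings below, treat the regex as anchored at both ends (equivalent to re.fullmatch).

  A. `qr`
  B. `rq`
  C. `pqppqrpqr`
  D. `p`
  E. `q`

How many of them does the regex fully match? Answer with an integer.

A → no match
B → match
C → no match
D → match
E → match
Total matched: 3

3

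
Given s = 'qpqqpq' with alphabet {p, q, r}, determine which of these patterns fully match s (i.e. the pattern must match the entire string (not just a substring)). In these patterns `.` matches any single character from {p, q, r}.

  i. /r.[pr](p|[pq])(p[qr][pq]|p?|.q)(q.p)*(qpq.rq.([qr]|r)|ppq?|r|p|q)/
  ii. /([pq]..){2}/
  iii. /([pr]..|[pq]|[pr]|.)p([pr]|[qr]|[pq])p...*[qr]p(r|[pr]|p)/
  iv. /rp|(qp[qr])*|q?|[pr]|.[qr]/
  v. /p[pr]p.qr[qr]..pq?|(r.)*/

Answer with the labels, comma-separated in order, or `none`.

ii, iv

i → no match — must start with 'r'
ii → match
iii → no match
iv → match
v → no match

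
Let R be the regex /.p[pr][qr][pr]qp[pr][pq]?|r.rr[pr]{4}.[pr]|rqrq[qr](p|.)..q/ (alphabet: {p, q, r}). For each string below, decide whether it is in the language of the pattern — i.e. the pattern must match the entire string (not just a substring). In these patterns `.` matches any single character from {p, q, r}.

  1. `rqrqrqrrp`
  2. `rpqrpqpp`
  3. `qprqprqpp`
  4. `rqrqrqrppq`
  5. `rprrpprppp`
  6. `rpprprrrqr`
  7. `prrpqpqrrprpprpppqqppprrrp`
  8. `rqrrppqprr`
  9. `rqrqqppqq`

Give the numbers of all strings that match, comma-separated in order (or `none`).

1. `rqrqrqrrp` → no match
2. `rpqrpqpp` → no match
3. `qprqprqpp` → no match
4. `rqrqrqrppq` → no match
5. `rprrpprppp` → match
6. `rpprprrrqr` → no match
7 → no match
8. `rqrrppqprr` → no match
9. `rqrqqppqq` → match

5, 9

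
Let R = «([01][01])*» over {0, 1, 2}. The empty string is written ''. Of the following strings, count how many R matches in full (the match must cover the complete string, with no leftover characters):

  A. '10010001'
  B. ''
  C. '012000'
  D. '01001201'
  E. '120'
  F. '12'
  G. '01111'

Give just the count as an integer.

A → match
B → match
C → no match
D → no match
E → no match
F → no match
G → no match
Total matched: 2

2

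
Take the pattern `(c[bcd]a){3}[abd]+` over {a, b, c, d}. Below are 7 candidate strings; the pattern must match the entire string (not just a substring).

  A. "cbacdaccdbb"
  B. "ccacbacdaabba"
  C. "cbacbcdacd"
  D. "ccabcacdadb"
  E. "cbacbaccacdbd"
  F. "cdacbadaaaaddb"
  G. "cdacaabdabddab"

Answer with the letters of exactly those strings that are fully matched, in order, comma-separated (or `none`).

A. "cbacdaccdbb" → no match
B → match
C. "cbacbcdacd" → no match
D. "ccabcacdadb" → no match
E → no match
F → no match
G → no match

B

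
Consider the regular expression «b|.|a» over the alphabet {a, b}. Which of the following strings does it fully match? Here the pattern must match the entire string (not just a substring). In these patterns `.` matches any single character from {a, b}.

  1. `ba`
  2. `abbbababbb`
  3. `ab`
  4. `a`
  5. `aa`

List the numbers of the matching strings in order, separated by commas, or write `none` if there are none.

1 → no match
2 → no match
3 → no match
4 → match
5 → no match

4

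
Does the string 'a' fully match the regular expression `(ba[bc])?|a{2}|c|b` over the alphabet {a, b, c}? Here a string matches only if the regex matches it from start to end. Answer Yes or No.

No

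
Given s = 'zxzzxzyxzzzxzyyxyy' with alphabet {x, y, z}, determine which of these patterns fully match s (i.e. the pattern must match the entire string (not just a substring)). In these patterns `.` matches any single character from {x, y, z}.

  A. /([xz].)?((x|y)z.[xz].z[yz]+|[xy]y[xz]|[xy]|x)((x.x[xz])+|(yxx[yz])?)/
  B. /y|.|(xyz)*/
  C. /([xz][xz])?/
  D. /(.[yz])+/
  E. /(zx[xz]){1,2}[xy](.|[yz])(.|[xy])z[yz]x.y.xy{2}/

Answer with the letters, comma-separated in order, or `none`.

E

A → no match
B → no match
C → no match
D → no match
E → match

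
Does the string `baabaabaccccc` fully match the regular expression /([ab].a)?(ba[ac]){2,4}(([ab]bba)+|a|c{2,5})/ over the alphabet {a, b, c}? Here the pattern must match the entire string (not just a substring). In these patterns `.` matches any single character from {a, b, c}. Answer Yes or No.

Yes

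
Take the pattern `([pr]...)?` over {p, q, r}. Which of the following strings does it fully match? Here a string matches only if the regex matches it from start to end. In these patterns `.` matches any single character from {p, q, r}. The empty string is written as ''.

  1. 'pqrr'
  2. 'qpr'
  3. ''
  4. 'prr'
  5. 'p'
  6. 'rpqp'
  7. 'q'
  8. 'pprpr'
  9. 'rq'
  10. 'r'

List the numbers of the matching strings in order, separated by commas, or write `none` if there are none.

1 → match
2 → no match
3 → match
4 → no match
5 → no match
6 → match
7 → no match
8 → no match
9 → no match
10 → no match

1, 3, 6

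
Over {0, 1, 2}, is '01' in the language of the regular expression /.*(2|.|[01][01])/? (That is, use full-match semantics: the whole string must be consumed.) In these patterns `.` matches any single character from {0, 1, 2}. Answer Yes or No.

Yes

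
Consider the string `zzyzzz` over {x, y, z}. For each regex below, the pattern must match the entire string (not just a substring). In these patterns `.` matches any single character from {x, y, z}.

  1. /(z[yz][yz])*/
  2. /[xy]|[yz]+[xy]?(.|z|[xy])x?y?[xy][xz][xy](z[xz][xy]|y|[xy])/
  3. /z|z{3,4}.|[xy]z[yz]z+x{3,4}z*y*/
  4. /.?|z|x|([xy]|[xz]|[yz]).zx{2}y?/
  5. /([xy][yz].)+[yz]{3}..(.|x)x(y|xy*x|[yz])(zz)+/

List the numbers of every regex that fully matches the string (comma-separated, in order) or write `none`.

1

1 → match
2 → no match
3 → no match
4 → no match
5 → no match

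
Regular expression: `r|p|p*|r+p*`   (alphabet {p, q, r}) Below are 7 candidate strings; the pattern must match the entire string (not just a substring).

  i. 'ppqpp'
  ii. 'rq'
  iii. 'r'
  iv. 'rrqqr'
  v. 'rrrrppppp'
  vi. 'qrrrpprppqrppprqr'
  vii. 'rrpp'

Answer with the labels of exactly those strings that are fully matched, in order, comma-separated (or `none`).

iii, v, vii

i → no match
ii → no match
iii → match
iv → no match
v → match
vi → no match
vii → match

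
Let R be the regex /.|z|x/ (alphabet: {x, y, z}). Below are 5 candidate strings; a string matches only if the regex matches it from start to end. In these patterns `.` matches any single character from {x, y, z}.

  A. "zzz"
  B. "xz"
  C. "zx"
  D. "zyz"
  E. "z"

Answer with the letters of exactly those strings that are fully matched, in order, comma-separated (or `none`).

E

A. "zzz" → no match
B. "xz" → no match
C. "zx" → no match
D. "zyz" → no match
E. "z" → match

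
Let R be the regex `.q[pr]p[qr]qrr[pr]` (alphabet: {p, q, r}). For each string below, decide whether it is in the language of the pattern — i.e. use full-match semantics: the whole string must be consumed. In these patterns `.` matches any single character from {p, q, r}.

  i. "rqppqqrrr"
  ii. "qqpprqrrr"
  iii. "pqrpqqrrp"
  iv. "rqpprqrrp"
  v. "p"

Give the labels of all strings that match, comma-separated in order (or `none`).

i, ii, iii, iv

i → match
ii → match
iii → match
iv → match
v → no match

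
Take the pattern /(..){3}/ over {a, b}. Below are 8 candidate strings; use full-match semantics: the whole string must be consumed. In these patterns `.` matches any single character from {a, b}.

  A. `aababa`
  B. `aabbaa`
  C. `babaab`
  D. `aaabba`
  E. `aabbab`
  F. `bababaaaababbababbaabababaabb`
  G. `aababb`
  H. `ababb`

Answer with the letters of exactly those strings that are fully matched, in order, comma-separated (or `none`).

A → match
B → match
C → match
D → match
E → match
F → no match
G → match
H → no match

A, B, C, D, E, G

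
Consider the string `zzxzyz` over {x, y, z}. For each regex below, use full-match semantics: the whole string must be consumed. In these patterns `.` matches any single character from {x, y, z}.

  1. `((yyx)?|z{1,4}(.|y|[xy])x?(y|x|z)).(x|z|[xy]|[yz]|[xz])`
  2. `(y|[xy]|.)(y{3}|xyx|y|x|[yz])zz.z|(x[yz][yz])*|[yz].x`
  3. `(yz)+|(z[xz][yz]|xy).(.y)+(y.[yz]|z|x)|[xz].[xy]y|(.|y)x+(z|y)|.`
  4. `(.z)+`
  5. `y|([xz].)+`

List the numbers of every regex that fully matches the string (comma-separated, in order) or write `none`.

1 → match
2 → no match
3 → no match
4 → match
5 → no match

1, 4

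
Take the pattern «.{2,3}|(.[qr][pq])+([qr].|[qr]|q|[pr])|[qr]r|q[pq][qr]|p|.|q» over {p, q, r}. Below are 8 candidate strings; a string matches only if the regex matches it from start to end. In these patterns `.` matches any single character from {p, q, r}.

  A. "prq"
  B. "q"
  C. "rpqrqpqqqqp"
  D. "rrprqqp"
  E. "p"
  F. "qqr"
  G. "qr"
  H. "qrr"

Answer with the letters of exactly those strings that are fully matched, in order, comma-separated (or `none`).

A. "prq" → match
B. "q" → match
C. "rpqrqpqqqqp" → no match
D. "rrprqqp" → match
E. "p" → match
F. "qqr" → match
G. "qr" → match
H. "qrr" → match

A, B, D, E, F, G, H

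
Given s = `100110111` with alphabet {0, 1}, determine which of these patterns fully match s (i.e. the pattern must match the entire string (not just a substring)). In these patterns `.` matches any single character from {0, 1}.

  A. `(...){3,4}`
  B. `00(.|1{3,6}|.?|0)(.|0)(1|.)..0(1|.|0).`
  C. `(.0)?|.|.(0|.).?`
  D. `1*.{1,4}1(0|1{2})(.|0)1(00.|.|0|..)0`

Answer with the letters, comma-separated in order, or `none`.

A

A → match
B → no match — must start with `00`
C → no match
D → no match — must end with `0`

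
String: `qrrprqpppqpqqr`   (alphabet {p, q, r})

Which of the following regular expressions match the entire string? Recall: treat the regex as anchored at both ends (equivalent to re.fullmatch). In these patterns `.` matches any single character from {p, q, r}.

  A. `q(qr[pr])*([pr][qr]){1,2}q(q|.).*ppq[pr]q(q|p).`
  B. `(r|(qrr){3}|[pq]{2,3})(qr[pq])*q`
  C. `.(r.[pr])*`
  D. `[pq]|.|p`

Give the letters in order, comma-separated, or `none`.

A

A → match
B → no match — must end with `q`
C → no match
D → no match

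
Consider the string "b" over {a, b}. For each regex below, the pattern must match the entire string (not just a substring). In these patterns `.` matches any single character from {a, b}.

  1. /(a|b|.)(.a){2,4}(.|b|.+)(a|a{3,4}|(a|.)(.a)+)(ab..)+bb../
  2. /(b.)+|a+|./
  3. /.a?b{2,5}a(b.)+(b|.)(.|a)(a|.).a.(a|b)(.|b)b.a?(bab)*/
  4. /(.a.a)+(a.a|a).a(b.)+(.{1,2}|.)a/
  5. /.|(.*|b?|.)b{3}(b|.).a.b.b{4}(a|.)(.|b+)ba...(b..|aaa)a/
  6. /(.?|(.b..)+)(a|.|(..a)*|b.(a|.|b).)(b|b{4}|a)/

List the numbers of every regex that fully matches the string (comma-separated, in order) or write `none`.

2, 5, 6

1 → no match
2 → match
3 → no match
4 → no match — must end with "a"
5 → match
6 → match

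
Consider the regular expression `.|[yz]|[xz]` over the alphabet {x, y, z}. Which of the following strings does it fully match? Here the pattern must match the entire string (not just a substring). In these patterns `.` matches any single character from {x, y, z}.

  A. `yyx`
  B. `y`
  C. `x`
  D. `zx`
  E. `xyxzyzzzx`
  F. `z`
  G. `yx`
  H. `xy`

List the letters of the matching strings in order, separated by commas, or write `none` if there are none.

B, C, F

A → no match
B → match
C → match
D → no match
E → no match
F → match
G → no match
H → no match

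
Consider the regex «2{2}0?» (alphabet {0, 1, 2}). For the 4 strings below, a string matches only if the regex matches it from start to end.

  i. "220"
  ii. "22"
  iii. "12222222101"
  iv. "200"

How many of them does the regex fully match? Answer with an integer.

i → match
ii → match
iii → no match — must start with "2"
iv → no match
Total matched: 2

2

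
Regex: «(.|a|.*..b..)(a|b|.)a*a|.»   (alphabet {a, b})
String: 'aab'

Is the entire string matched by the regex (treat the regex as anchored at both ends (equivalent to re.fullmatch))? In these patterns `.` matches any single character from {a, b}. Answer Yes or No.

No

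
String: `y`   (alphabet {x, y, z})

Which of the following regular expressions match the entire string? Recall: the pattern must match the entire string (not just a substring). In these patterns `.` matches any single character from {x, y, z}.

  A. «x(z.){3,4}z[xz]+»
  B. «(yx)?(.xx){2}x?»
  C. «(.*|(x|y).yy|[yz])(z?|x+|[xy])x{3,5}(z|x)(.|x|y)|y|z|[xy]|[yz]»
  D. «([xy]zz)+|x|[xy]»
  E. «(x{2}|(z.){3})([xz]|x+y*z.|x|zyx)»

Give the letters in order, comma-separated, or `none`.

A → no match — must start with `xz`
B → no match
C → match
D → match
E → no match

C, D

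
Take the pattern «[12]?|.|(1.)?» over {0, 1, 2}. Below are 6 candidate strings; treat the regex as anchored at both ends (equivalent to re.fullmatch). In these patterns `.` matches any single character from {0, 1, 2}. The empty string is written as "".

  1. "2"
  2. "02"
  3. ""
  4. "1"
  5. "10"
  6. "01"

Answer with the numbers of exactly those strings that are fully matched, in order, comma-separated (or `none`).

1 → match
2 → no match
3 → match
4 → match
5 → match
6 → no match

1, 3, 4, 5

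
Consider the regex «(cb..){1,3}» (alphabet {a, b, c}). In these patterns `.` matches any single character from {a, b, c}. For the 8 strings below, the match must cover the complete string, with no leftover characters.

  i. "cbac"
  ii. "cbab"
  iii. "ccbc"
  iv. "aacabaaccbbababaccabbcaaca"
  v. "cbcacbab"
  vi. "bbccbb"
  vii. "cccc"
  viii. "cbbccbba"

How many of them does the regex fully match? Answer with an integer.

i → match
ii → match
iii → no match — must start with "cb"
iv → no match — must start with "cb"
v → match
vi → no match — must start with "cb"
vii → no match — must start with "cb"
viii → match
Total matched: 4

4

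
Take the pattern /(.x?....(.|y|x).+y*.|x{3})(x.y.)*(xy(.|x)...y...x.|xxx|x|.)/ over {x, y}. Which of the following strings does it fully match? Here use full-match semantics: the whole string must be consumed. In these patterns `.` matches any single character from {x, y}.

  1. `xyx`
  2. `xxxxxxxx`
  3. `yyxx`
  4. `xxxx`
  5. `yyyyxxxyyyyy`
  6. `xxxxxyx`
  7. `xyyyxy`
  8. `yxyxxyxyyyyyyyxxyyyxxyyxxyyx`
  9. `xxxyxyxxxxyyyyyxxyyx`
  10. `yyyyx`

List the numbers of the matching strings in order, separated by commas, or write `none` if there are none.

1 → no match
2 → no match
3 → no match
4 → match
5 → match
6 → no match
7 → no match
8 → match
9 → match
10 → no match

4, 5, 8, 9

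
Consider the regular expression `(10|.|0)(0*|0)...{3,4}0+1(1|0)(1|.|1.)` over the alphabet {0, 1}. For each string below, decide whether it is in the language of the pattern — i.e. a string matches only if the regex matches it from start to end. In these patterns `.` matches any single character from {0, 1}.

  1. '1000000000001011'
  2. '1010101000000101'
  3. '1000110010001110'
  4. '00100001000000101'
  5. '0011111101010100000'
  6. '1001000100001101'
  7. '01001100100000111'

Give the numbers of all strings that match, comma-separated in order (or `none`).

1 → match
2 → match
3 → match
4 → match
5 → no match
6 → no match
7 → no match

1, 2, 3, 4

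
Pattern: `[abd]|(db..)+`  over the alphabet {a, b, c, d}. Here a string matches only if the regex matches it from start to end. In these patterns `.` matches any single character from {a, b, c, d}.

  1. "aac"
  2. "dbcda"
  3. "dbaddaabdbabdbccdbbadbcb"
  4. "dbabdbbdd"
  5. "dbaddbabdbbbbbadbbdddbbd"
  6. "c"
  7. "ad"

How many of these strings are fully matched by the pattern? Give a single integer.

1 → no match
2 → no match
3 → no match
4 → no match
5 → no match
6 → no match
7 → no match
Total matched: 0

0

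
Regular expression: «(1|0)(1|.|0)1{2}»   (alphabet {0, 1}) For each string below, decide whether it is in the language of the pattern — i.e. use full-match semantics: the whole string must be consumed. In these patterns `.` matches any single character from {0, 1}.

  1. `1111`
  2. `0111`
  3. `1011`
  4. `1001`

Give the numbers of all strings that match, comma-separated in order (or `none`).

1, 2, 3

1 → match
2 → match
3 → match
4 → no match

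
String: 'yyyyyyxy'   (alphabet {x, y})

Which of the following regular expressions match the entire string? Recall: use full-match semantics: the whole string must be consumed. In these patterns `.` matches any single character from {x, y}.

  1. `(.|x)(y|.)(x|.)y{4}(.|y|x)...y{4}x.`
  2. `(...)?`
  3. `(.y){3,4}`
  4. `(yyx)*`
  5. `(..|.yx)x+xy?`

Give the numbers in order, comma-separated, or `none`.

3

1 → no match
2 → no match
3 → match
4 → no match
5 → no match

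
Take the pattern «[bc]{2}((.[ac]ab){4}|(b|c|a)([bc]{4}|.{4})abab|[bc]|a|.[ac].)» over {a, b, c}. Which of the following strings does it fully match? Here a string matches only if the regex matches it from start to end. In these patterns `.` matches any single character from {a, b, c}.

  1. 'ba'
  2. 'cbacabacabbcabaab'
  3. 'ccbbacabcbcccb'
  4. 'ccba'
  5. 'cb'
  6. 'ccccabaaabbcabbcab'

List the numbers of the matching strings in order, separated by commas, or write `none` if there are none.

1 → no match
2 → no match
3 → no match
4 → no match
5 → no match
6 → match

6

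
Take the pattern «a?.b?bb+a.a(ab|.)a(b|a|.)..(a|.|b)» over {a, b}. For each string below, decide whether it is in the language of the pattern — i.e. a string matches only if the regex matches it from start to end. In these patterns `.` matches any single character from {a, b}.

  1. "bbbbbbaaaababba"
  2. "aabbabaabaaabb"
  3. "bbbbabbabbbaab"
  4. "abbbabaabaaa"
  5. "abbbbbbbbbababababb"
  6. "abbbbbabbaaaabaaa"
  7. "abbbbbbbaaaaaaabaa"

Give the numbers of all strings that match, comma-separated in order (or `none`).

2, 5

1 → no match
2 → match
3 → no match
4 → no match
5 → match
6 → no match
7 → no match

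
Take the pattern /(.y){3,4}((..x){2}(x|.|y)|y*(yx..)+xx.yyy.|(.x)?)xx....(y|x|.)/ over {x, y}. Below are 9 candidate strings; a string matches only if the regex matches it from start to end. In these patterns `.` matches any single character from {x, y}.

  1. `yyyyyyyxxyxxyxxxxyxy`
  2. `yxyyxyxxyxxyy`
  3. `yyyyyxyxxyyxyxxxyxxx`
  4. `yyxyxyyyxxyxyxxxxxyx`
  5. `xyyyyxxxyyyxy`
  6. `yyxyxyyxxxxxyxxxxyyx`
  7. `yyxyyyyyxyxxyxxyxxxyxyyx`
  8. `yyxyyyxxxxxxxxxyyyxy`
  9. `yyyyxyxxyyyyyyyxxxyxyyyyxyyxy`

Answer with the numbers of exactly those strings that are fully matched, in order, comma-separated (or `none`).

1 → match
2 → no match
3 → no match
4 → match
5 → no match
6 → match
7 → no match
8 → match
9 → no match

1, 4, 6, 8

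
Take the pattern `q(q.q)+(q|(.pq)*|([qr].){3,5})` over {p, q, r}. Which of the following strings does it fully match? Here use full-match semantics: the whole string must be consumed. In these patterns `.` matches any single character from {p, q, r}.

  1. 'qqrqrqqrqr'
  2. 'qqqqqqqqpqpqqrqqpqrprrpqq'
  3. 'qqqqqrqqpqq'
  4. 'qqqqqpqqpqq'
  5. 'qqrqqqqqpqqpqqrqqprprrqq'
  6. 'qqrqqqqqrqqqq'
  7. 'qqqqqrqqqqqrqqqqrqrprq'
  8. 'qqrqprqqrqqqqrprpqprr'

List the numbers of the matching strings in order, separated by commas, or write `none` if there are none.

1, 3, 4, 5, 6, 7

1 → match
2 → no match
3 → match
4 → match
5 → match
6 → match
7 → match
8 → no match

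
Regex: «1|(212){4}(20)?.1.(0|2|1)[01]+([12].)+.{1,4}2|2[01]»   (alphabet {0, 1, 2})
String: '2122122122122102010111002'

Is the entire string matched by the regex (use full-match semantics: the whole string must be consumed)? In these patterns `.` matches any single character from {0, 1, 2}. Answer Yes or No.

Yes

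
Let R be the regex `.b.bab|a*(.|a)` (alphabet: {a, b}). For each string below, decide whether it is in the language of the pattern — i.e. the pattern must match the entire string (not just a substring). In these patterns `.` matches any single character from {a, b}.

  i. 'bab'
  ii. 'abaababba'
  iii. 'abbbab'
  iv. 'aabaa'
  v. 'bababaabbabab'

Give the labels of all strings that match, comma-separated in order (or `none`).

i. 'bab' → no match
ii. 'abaababba' → no match
iii. 'abbbab' → match
iv. 'aabaa' → no match
v → no match

iii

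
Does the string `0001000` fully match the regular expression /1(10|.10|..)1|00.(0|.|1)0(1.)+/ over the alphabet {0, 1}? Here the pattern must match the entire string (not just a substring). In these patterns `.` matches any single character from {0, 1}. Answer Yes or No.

No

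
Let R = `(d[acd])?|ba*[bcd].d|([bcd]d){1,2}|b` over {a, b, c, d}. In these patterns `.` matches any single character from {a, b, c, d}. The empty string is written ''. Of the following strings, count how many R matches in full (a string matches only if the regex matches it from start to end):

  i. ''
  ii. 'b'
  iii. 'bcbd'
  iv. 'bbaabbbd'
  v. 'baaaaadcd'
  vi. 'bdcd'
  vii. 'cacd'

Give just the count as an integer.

5

i → match
ii → match
iii → match
iv → no match
v → match
vi → match
vii → no match
Total matched: 5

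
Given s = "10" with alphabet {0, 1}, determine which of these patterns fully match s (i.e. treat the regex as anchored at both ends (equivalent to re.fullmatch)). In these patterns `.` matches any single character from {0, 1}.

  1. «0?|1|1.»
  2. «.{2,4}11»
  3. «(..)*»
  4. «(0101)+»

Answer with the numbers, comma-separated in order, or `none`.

1, 3

1 → match
2 → no match — must end with "11"
3 → match
4 → no match — must start with "0101"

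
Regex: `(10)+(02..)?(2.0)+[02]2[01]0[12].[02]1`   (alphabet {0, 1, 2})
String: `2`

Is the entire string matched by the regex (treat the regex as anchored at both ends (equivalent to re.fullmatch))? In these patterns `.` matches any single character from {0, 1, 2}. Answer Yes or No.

Every match must start with `10`, but `2` does not.

No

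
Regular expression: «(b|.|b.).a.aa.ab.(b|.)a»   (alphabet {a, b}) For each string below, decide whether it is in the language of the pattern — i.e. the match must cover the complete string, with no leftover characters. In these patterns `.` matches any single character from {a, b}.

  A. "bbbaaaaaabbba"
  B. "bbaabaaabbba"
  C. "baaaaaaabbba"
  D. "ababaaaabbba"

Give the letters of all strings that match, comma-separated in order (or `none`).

A, C, D

A → match
B → no match
C → match
D → match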